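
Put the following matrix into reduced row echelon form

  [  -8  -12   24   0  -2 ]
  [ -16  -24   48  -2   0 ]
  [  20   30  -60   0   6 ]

[[1, 3/2, -3, 0, 0], [0, 0, 0, 1, 0], [0, 0, 0, 0, 1]]

R1 := -1/8·R1
R2 := R2 + 16·R1
R3 := R3 − 20·R1
R2 := -1/2·R2
R2 := R2 + 2·R3
R1 := R1 − 1/4·R3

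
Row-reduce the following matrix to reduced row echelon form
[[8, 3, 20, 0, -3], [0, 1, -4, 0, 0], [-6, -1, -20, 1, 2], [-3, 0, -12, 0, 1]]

r1 → 1/8·r1
  [  1  3/8  5/2  0  -3/8 ]
  [  0    1   -4  0     0 ]
  [ -6   -1  -20  1     2 ]
  [ -3    0  -12  0     1 ]
r3 → r3 + 6·r1
  [  1  3/8  5/2  0  -3/8 ]
  [  0    1   -4  0     0 ]
  [  0  5/4   -5  1  -1/4 ]
  [ -3    0  -12  0     1 ]
r4 → r4 + 3·r1
  [ 1  3/8   5/2  0  -3/8 ]
  [ 0    1    -4  0     0 ]
  [ 0  5/4    -5  1  -1/4 ]
  [ 0  9/8  -9/2  0  -1/8 ]
r3 → r3 − 5/4·r2
  [ 1  3/8   5/2  0  -3/8 ]
  [ 0    1    -4  0     0 ]
  [ 0    0     0  1  -1/4 ]
  [ 0  9/8  -9/2  0  -1/8 ]
r4 → r4 − 9/8·r2
  [ 1  3/8  5/2  0  -3/8 ]
  [ 0    1   -4  0     0 ]
  [ 0    0    0  1  -1/4 ]
  [ 0    0    0  0  -1/8 ]
r4 → -8·r4
  [ 1  3/8  5/2  0  -3/8 ]
  [ 0    1   -4  0     0 ]
  [ 0    0    0  1  -1/4 ]
  [ 0    0    0  0     1 ]
r3 → r3 + 1/4·r4
  [ 1  3/8  5/2  0  -3/8 ]
  [ 0    1   -4  0     0 ]
  [ 0    0    0  1     0 ]
  [ 0    0    0  0     1 ]
r1 → r1 + 3/8·r4
  [ 1  3/8  5/2  0  0 ]
  [ 0    1   -4  0  0 ]
  [ 0    0    0  1  0 ]
  [ 0    0    0  0  1 ]
r1 → r1 − 3/8·r2
  [ 1  0   4  0  0 ]
  [ 0  1  -4  0  0 ]
  [ 0  0   0  1  0 ]
  [ 0  0   0  0  1 ]

[[1, 0, 4, 0, 0], [0, 1, -4, 0, 0], [0, 0, 0, 1, 0], [0, 0, 0, 0, 1]]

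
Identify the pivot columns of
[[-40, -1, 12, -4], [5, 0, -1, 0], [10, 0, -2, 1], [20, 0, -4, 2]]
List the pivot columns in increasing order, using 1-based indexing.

1, 2, 4

Multiply R1 by -1/40.
  [  1  1/40  -3/10  1/10 ]
  [  5     0     -1     0 ]
  [ 10     0     -2     1 ]
  [ 20     0     -4     2 ]
Subtract 5 times R1 from R2.
  [  1  1/40  -3/10  1/10 ]
  [  0  -1/8    1/2  -1/2 ]
  [ 10     0     -2     1 ]
  [ 20     0     -4     2 ]
Subtract 10 times R1 from R3.
  [  1  1/40  -3/10  1/10 ]
  [  0  -1/8    1/2  -1/2 ]
  [  0  -1/4      1     0 ]
  [ 20     0     -4     2 ]
Subtract 20 times R1 from R4.
  [ 1  1/40  -3/10  1/10 ]
  [ 0  -1/8    1/2  -1/2 ]
  [ 0  -1/4      1     0 ]
  [ 0  -1/2      2     0 ]
Multiply R2 by -8.
  [ 1  1/40  -3/10  1/10 ]
  [ 0     1     -4     4 ]
  [ 0  -1/4      1     0 ]
  [ 0  -1/2      2     0 ]
Add 1/4 times R2 to R3.
  [ 1  1/40  -3/10  1/10 ]
  [ 0     1     -4     4 ]
  [ 0     0      0     1 ]
  [ 0  -1/2      2     0 ]
Add 1/2 times R2 to R4.
  [ 1  1/40  -3/10  1/10 ]
  [ 0     1     -4     4 ]
  [ 0     0      0     1 ]
  [ 0     0      0     2 ]
Subtract 2 times R3 from R4.
  [ 1  1/40  -3/10  1/10 ]
  [ 0     1     -4     4 ]
  [ 0     0      0     1 ]
  [ 0     0      0     0 ]
Subtract 4 times R3 from R2.
  [ 1  1/40  -3/10  1/10 ]
  [ 0     1     -4     0 ]
  [ 0     0      0     1 ]
  [ 0     0      0     0 ]
Subtract 1/10 times R3 from R1.
  [ 1  1/40  -3/10  0 ]
  [ 0     1     -4  0 ]
  [ 0     0      0  1 ]
  [ 0     0      0  0 ]
Subtract 1/40 times R2 from R1.
  [ 1  0  -1/5  0 ]
  [ 0  1    -4  0 ]
  [ 0  0     0  1 ]
  [ 0  0     0  0 ]
Pivot columns are the columns containing a leading 1.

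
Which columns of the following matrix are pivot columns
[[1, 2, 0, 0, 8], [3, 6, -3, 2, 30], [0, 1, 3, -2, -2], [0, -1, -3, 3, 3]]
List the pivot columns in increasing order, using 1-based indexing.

1, 2, 3, 4

ρ2 → ρ2 − 3·ρ1
  [ 1   2   0   0   8 ]
  [ 0   0  -3   2   6 ]
  [ 0   1   3  -2  -2 ]
  [ 0  -1  -3   3   3 ]
ρ2 ↔ ρ3
  [ 1   2   0   0   8 ]
  [ 0   1   3  -2  -2 ]
  [ 0   0  -3   2   6 ]
  [ 0  -1  -3   3   3 ]
ρ4 → ρ4 + ρ2
  [ 1  2   0   0   8 ]
  [ 0  1   3  -2  -2 ]
  [ 0  0  -3   2   6 ]
  [ 0  0   0   1   1 ]
ρ3 → -1/3·ρ3
  [ 1  2  0     0   8 ]
  [ 0  1  3    -2  -2 ]
  [ 0  0  1  -2/3  -2 ]
  [ 0  0  0     1   1 ]
ρ3 → ρ3 + 2/3·ρ4
  [ 1  2  0   0     8 ]
  [ 0  1  3  -2    -2 ]
  [ 0  0  1   0  -4/3 ]
  [ 0  0  0   1     1 ]
ρ2 → ρ2 + 2·ρ4
  [ 1  2  0  0     8 ]
  [ 0  1  3  0     0 ]
  [ 0  0  1  0  -4/3 ]
  [ 0  0  0  1     1 ]
ρ2 → ρ2 − 3·ρ3
  [ 1  2  0  0     8 ]
  [ 0  1  0  0     4 ]
  [ 0  0  1  0  -4/3 ]
  [ 0  0  0  1     1 ]
ρ1 → ρ1 − 2·ρ2
  [ 1  0  0  0     0 ]
  [ 0  1  0  0     4 ]
  [ 0  0  1  0  -4/3 ]
  [ 0  0  0  1     1 ]
Pivot columns are the columns containing a leading 1.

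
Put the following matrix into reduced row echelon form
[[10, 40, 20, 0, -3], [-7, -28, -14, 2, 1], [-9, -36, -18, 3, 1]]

r1 ← 1/10·r1
  [  1    4    2  0  -3/10 ]
  [ -7  -28  -14  2      1 ]
  [ -9  -36  -18  3      1 ]
r2 ← r2 + 7·r1
  [  1    4    2  0   -3/10 ]
  [  0    0    0  2  -11/10 ]
  [ -9  -36  -18  3       1 ]
r3 ← r3 + 9·r1
  [ 1  4  2  0   -3/10 ]
  [ 0  0  0  2  -11/10 ]
  [ 0  0  0  3  -17/10 ]
r2 ← 1/2·r2
  [ 1  4  2  0   -3/10 ]
  [ 0  0  0  1  -11/20 ]
  [ 0  0  0  3  -17/10 ]
r3 ← r3 − 3·r2
  [ 1  4  2  0   -3/10 ]
  [ 0  0  0  1  -11/20 ]
  [ 0  0  0  0   -1/20 ]
r3 ← -20·r3
  [ 1  4  2  0   -3/10 ]
  [ 0  0  0  1  -11/20 ]
  [ 0  0  0  0       1 ]
r2 ← r2 + 11/20·r3
  [ 1  4  2  0  -3/10 ]
  [ 0  0  0  1      0 ]
  [ 0  0  0  0      1 ]
r1 ← r1 + 3/10·r3
  [ 1  4  2  0  0 ]
  [ 0  0  0  1  0 ]
  [ 0  0  0  0  1 ]

[[1, 4, 2, 0, 0], [0, 0, 0, 1, 0], [0, 0, 0, 0, 1]]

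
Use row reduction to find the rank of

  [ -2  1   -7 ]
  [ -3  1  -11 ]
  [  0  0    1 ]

rank = 3

r1 ← -1/2·r1
  [  1  -1/2  7/2 ]
  [ -3     1  -11 ]
  [  0     0    1 ]
r2 ← r2 + 3·r1
  [ 1  -1/2   7/2 ]
  [ 0  -1/2  -1/2 ]
  [ 0     0     1 ]
r2 ← -2·r2
  [ 1  -1/2  7/2 ]
  [ 0     1    1 ]
  [ 0     0    1 ]
r2 ← r2 − r3
  [ 1  -1/2  7/2 ]
  [ 0     1    0 ]
  [ 0     0    1 ]
r1 ← r1 − 7/2·r3
  [ 1  -1/2  0 ]
  [ 0     1  0 ]
  [ 0     0  1 ]
r1 ← r1 + 1/2·r2
  [ 1  0  0 ]
  [ 0  1  0 ]
  [ 0  0  1 ]
The reduced form has 3 nonzero rows.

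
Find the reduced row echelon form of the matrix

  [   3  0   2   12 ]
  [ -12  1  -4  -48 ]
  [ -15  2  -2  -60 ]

ρ1 ← 1/3·ρ1
  [   1  0  2/3    4 ]
  [ -12  1   -4  -48 ]
  [ -15  2   -2  -60 ]
ρ2 ← ρ2 + 12·ρ1
  [   1  0  2/3    4 ]
  [   0  1    4    0 ]
  [ -15  2   -2  -60 ]
ρ3 ← ρ3 + 15·ρ1
  [ 1  0  2/3  4 ]
  [ 0  1    4  0 ]
  [ 0  2    8  0 ]
ρ3 ← ρ3 − 2·ρ2
  [ 1  0  2/3  4 ]
  [ 0  1    4  0 ]
  [ 0  0    0  0 ]

[[1, 0, 2/3, 4], [0, 1, 4, 0], [0, 0, 0, 0]]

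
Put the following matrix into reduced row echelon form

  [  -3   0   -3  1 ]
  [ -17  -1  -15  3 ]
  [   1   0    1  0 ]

[[1, 0, 1, 0], [0, 1, -2, 0], [0, 0, 0, 1]]

Multiply R1 by -1/3.
  [   1   0    1  -1/3 ]
  [ -17  -1  -15     3 ]
  [   1   0    1     0 ]
Add 17 times R1 to R2.
  [ 1   0  1  -1/3 ]
  [ 0  -1  2  -8/3 ]
  [ 1   0  1     0 ]
Subtract R1 from R3.
  [ 1   0  1  -1/3 ]
  [ 0  -1  2  -8/3 ]
  [ 0   0  0   1/3 ]
Multiply R2 by -1.
  [ 1  0   1  -1/3 ]
  [ 0  1  -2   8/3 ]
  [ 0  0   0   1/3 ]
Multiply R3 by 3.
  [ 1  0   1  -1/3 ]
  [ 0  1  -2   8/3 ]
  [ 0  0   0     1 ]
Subtract 8/3 times R3 from R2.
  [ 1  0   1  -1/3 ]
  [ 0  1  -2     0 ]
  [ 0  0   0     1 ]
Add 1/3 times R3 to R1.
  [ 1  0   1  0 ]
  [ 0  1  -2  0 ]
  [ 0  0   0  1 ]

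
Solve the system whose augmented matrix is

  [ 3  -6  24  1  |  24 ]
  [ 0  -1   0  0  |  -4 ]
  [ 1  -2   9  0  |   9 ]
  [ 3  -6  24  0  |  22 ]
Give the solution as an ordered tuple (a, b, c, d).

(2, 4, 5/3, 2)

ρ1 → 1/3·ρ1
  [ 1  -2   8  1/3  |   8 ]
  [ 0  -1   0    0  |  -4 ]
  [ 1  -2   9    0  |   9 ]
  [ 3  -6  24    0  |  22 ]
ρ3 → ρ3 − ρ1
  [ 1  -2   8   1/3  |   8 ]
  [ 0  -1   0     0  |  -4 ]
  [ 0   0   1  -1/3  |   1 ]
  [ 3  -6  24     0  |  22 ]
ρ4 → ρ4 − 3·ρ1
  [ 1  -2  8   1/3  |   8 ]
  [ 0  -1  0     0  |  -4 ]
  [ 0   0  1  -1/3  |   1 ]
  [ 0   0  0    -1  |  -2 ]
ρ2 → -1·ρ2
  [ 1  -2  8   1/3  |   8 ]
  [ 0   1  0     0  |   4 ]
  [ 0   0  1  -1/3  |   1 ]
  [ 0   0  0    -1  |  -2 ]
ρ4 → -1·ρ4
  [ 1  -2  8   1/3  |  8 ]
  [ 0   1  0     0  |  4 ]
  [ 0   0  1  -1/3  |  1 ]
  [ 0   0  0     1  |  2 ]
ρ3 → ρ3 + 1/3·ρ4
  [ 1  -2  8  1/3  |    8 ]
  [ 0   1  0    0  |    4 ]
  [ 0   0  1    0  |  5/3 ]
  [ 0   0  0    1  |    2 ]
ρ1 → ρ1 − 1/3·ρ4
  [ 1  -2  8  0  |  22/3 ]
  [ 0   1  0  0  |     4 ]
  [ 0   0  1  0  |   5/3 ]
  [ 0   0  0  1  |     2 ]
ρ1 → ρ1 − 8·ρ3
  [ 1  -2  0  0  |   -6 ]
  [ 0   1  0  0  |    4 ]
  [ 0   0  1  0  |  5/3 ]
  [ 0   0  0  1  |    2 ]
ρ1 → ρ1 + 2·ρ2
  [ 1  0  0  0  |    2 ]
  [ 0  1  0  0  |    4 ]
  [ 0  0  1  0  |  5/3 ]
  [ 0  0  0  1  |    2 ]
Reading off the last column: a = 2, b = 4, c = 5/3, d = 2.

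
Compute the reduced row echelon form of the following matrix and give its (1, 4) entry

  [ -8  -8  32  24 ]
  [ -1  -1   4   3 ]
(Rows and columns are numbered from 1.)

-3

r1 → -1/8·r1
  [  1   1  -4  -3 ]
  [ -1  -1   4   3 ]
r2 → r2 + r1
  [ 1  1  -4  -3 ]
  [ 0  0   0   0 ]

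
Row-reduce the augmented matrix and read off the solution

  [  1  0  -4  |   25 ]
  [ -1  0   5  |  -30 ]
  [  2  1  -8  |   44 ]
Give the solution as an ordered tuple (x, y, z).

(5, -6, -5)

r2 ← r2 + r1
  [ 1  0  -4  |  25 ]
  [ 0  0   1  |  -5 ]
  [ 2  1  -8  |  44 ]
r3 ← r3 − 2·r1
  [ 1  0  -4  |  25 ]
  [ 0  0   1  |  -5 ]
  [ 0  1   0  |  -6 ]
r2 <-> r3
  [ 1  0  -4  |  25 ]
  [ 0  1   0  |  -6 ]
  [ 0  0   1  |  -5 ]
r1 ← r1 + 4·r3
  [ 1  0  0  |   5 ]
  [ 0  1  0  |  -6 ]
  [ 0  0  1  |  -5 ]
Reading off the last column: x = 5, y = -6, z = -5.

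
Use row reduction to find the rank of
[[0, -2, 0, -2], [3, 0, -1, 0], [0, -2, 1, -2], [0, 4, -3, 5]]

R1 <=> R2
  [ 3   0  -1   0 ]
  [ 0  -2   0  -2 ]
  [ 0  -2   1  -2 ]
  [ 0   4  -3   5 ]
R1 := 1/3·R1
  [ 1   0  -1/3   0 ]
  [ 0  -2     0  -2 ]
  [ 0  -2     1  -2 ]
  [ 0   4    -3   5 ]
R2 := -1/2·R2
  [ 1   0  -1/3   0 ]
  [ 0   1     0   1 ]
  [ 0  -2     1  -2 ]
  [ 0   4    -3   5 ]
R3 := R3 + 2·R2
  [ 1  0  -1/3  0 ]
  [ 0  1     0  1 ]
  [ 0  0     1  0 ]
  [ 0  4    -3  5 ]
R4 := R4 − 4·R2
  [ 1  0  -1/3  0 ]
  [ 0  1     0  1 ]
  [ 0  0     1  0 ]
  [ 0  0    -3  1 ]
R4 := R4 + 3·R3
  [ 1  0  -1/3  0 ]
  [ 0  1     0  1 ]
  [ 0  0     1  0 ]
  [ 0  0     0  1 ]
R2 := R2 − R4
  [ 1  0  -1/3  0 ]
  [ 0  1     0  0 ]
  [ 0  0     1  0 ]
  [ 0  0     0  1 ]
R1 := R1 + 1/3·R3
  [ 1  0  0  0 ]
  [ 0  1  0  0 ]
  [ 0  0  1  0 ]
  [ 0  0  0  1 ]
The reduced form has 4 nonzero rows.

rank = 4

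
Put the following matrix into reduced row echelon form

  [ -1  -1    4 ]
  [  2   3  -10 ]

R1 ← -1·R1
  [ 1  1   -4 ]
  [ 2  3  -10 ]
R2 ← R2 − 2·R1
  [ 1  1  -4 ]
  [ 0  1  -2 ]
R1 ← R1 − R2
  [ 1  0  -2 ]
  [ 0  1  -2 ]

[[1, 0, -2], [0, 1, -2]]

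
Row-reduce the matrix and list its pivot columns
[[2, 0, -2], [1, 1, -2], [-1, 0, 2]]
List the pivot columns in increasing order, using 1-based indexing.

R1 -> 1/2·R1
  [  1  0  -1 ]
  [  1  1  -2 ]
  [ -1  0   2 ]
R2 -> R2 − R1
  [  1  0  -1 ]
  [  0  1  -1 ]
  [ -1  0   2 ]
R3 -> R3 + R1
  [ 1  0  -1 ]
  [ 0  1  -1 ]
  [ 0  0   1 ]
R2 -> R2 + R3
  [ 1  0  -1 ]
  [ 0  1   0 ]
  [ 0  0   1 ]
R1 -> R1 + R3
  [ 1  0  0 ]
  [ 0  1  0 ]
  [ 0  0  1 ]
Pivot columns are the columns containing a leading 1.

1, 2, 3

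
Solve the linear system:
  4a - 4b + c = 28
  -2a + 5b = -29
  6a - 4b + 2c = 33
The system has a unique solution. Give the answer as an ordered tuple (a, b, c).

(-1/2, -6, 6)

Form the augmented matrix and row-reduce:
  [  4  -4  1  |   28 ]
  [ -2   5  0  |  -29 ]
  [  6  -4  2  |   33 ]
r1 ← 1/4·r1
  [  1  -1  1/4  |    7 ]
  [ -2   5    0  |  -29 ]
  [  6  -4    2  |   33 ]
r2 ← r2 + 2·r1
  [ 1  -1  1/4  |    7 ]
  [ 0   3  1/2  |  -15 ]
  [ 6  -4    2  |   33 ]
r3 ← r3 − 6·r1
  [ 1  -1  1/4  |    7 ]
  [ 0   3  1/2  |  -15 ]
  [ 0   2  1/2  |   -9 ]
r2 ← 1/3·r2
  [ 1  -1  1/4  |   7 ]
  [ 0   1  1/6  |  -5 ]
  [ 0   2  1/2  |  -9 ]
r3 ← r3 − 2·r2
  [ 1  -1  1/4  |   7 ]
  [ 0   1  1/6  |  -5 ]
  [ 0   0  1/6  |   1 ]
r3 ← 6·r3
  [ 1  -1  1/4  |   7 ]
  [ 0   1  1/6  |  -5 ]
  [ 0   0    1  |   6 ]
r2 ← r2 − 1/6·r3
  [ 1  -1  1/4  |   7 ]
  [ 0   1    0  |  -6 ]
  [ 0   0    1  |   6 ]
r1 ← r1 − 1/4·r3
  [ 1  -1  0  |  11/2 ]
  [ 0   1  0  |    -6 ]
  [ 0   0  1  |     6 ]
r1 ← r1 + r2
  [ 1  0  0  |  -1/2 ]
  [ 0  1  0  |    -6 ]
  [ 0  0  1  |     6 ]
Reading off the last column: a = -1/2, b = -6, c = 6.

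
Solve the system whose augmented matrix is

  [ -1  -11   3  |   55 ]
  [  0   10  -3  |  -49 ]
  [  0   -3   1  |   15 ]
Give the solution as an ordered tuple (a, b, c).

(-2, -4, 3)

r1 ← -1·r1
  [ 1  11  -3  |  -55 ]
  [ 0  10  -3  |  -49 ]
  [ 0  -3   1  |   15 ]
r2 ← 1/10·r2
  [ 1  11     -3  |     -55 ]
  [ 0   1  -3/10  |  -49/10 ]
  [ 0  -3      1  |      15 ]
r3 ← r3 + 3·r2
  [ 1  11     -3  |     -55 ]
  [ 0   1  -3/10  |  -49/10 ]
  [ 0   0   1/10  |    3/10 ]
r3 ← 10·r3
  [ 1  11     -3  |     -55 ]
  [ 0   1  -3/10  |  -49/10 ]
  [ 0   0      1  |       3 ]
r2 ← r2 + 3/10·r3
  [ 1  11  -3  |  -55 ]
  [ 0   1   0  |   -4 ]
  [ 0   0   1  |    3 ]
r1 ← r1 + 3·r3
  [ 1  11  0  |  -46 ]
  [ 0   1  0  |   -4 ]
  [ 0   0  1  |    3 ]
r1 ← r1 − 11·r2
  [ 1  0  0  |  -2 ]
  [ 0  1  0  |  -4 ]
  [ 0  0  1  |   3 ]
Reading off the last column: a = -2, b = -4, c = 3.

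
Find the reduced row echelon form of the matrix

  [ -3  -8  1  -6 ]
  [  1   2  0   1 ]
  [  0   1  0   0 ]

[[1, 0, 0, 1], [0, 1, 0, 0], [0, 0, 1, -3]]

Multiply R1 by -1/3.
  [ 1  8/3  -1/3  2 ]
  [ 1    2     0  1 ]
  [ 0    1     0  0 ]
Subtract R1 from R2.
  [ 1   8/3  -1/3   2 ]
  [ 0  -2/3   1/3  -1 ]
  [ 0     1     0   0 ]
Multiply R2 by -3/2.
  [ 1  8/3  -1/3    2 ]
  [ 0    1  -1/2  3/2 ]
  [ 0    1     0    0 ]
Subtract R2 from R3.
  [ 1  8/3  -1/3     2 ]
  [ 0    1  -1/2   3/2 ]
  [ 0    0   1/2  -3/2 ]
Multiply R3 by 2.
  [ 1  8/3  -1/3    2 ]
  [ 0    1  -1/2  3/2 ]
  [ 0    0     1   -3 ]
Add 1/2 times R3 to R2.
  [ 1  8/3  -1/3   2 ]
  [ 0    1     0   0 ]
  [ 0    0     1  -3 ]
Add 1/3 times R3 to R1.
  [ 1  8/3  0   1 ]
  [ 0    1  0   0 ]
  [ 0    0  1  -3 ]
Subtract 8/3 times R2 from R1.
  [ 1  0  0   1 ]
  [ 0  1  0   0 ]
  [ 0  0  1  -3 ]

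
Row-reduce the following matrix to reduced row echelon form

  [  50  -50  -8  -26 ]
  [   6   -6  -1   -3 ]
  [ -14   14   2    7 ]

[[1, -1, 0, 0], [0, 0, 1, 0], [0, 0, 0, 1]]

r1 ← 1/50·r1
  [   1  -1  -4/25  -13/25 ]
  [   6  -6     -1      -3 ]
  [ -14  14      2       7 ]
r2 ← r2 − 6·r1
  [   1  -1  -4/25  -13/25 ]
  [   0   0  -1/25    3/25 ]
  [ -14  14      2       7 ]
r3 ← r3 + 14·r1
  [ 1  -1  -4/25  -13/25 ]
  [ 0   0  -1/25    3/25 ]
  [ 0   0  -6/25   -7/25 ]
r2 ← -25·r2
  [ 1  -1  -4/25  -13/25 ]
  [ 0   0      1      -3 ]
  [ 0   0  -6/25   -7/25 ]
r3 ← r3 + 6/25·r2
  [ 1  -1  -4/25  -13/25 ]
  [ 0   0      1      -3 ]
  [ 0   0      0      -1 ]
r3 ← -1·r3
  [ 1  -1  -4/25  -13/25 ]
  [ 0   0      1      -3 ]
  [ 0   0      0       1 ]
r2 ← r2 + 3·r3
  [ 1  -1  -4/25  -13/25 ]
  [ 0   0      1       0 ]
  [ 0   0      0       1 ]
r1 ← r1 + 13/25·r3
  [ 1  -1  -4/25  0 ]
  [ 0   0      1  0 ]
  [ 0   0      0  1 ]
r1 ← r1 + 4/25·r2
  [ 1  -1  0  0 ]
  [ 0   0  1  0 ]
  [ 0   0  0  1 ]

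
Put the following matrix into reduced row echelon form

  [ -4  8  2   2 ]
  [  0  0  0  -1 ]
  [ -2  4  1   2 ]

r1 -> -1/4·r1
  [  1  -2  -1/2  -1/2 ]
  [  0   0     0    -1 ]
  [ -2   4     1     2 ]
r3 -> r3 + 2·r1
  [ 1  -2  -1/2  -1/2 ]
  [ 0   0     0    -1 ]
  [ 0   0     0     1 ]
r2 -> -1·r2
  [ 1  -2  -1/2  -1/2 ]
  [ 0   0     0     1 ]
  [ 0   0     0     1 ]
r3 -> r3 − r2
  [ 1  -2  -1/2  -1/2 ]
  [ 0   0     0     1 ]
  [ 0   0     0     0 ]
r1 -> r1 + 1/2·r2
  [ 1  -2  -1/2  0 ]
  [ 0   0     0  1 ]
  [ 0   0     0  0 ]

[[1, -2, -1/2, 0], [0, 0, 0, 1], [0, 0, 0, 0]]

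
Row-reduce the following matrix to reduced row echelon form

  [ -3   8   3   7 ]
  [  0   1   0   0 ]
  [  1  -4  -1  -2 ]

ρ1 := -1/3·ρ1
  [ 1  -8/3  -1  -7/3 ]
  [ 0     1   0     0 ]
  [ 1    -4  -1    -2 ]
ρ3 := ρ3 − ρ1
  [ 1  -8/3  -1  -7/3 ]
  [ 0     1   0     0 ]
  [ 0  -4/3   0   1/3 ]
ρ3 := ρ3 + 4/3·ρ2
  [ 1  -8/3  -1  -7/3 ]
  [ 0     1   0     0 ]
  [ 0     0   0   1/3 ]
ρ3 := 3·ρ3
  [ 1  -8/3  -1  -7/3 ]
  [ 0     1   0     0 ]
  [ 0     0   0     1 ]
ρ1 := ρ1 + 7/3·ρ3
  [ 1  -8/3  -1  0 ]
  [ 0     1   0  0 ]
  [ 0     0   0  1 ]
ρ1 := ρ1 + 8/3·ρ2
  [ 1  0  -1  0 ]
  [ 0  1   0  0 ]
  [ 0  0   0  1 ]

[[1, 0, -1, 0], [0, 1, 0, 0], [0, 0, 0, 1]]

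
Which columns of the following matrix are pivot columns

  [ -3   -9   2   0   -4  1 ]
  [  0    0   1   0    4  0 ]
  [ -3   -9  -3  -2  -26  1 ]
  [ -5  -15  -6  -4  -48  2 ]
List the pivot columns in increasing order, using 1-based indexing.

Multiply R1 by -1/3.
Add 3 times R1 to R3.
Add 5 times R1 to R4.
Add 5 times R2 to R3.
Add 28/3 times R2 to R4.
Multiply R3 by -1/2.
Add 4 times R3 to R4.
Multiply R4 by 3.
Add 1/3 times R4 to R1.
Add 2/3 times R2 to R1.
Pivot columns are the columns containing a leading 1.

1, 3, 4, 6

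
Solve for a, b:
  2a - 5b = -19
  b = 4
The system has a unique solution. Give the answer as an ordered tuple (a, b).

(1/2, 4)

Form the augmented matrix and row-reduce:
  [ 2  -5  |  -19 ]
  [ 0   1  |    4 ]
R1 := 1/2·R1
  [ 1  -5/2  |  -19/2 ]
  [ 0     1  |      4 ]
R1 := R1 + 5/2·R2
  [ 1  0  |  1/2 ]
  [ 0  1  |    4 ]
Reading off the last column: a = 1/2, b = 4.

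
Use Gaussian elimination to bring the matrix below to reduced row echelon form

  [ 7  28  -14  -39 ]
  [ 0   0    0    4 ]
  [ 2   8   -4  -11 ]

[[1, 4, -2, 0], [0, 0, 0, 1], [0, 0, 0, 0]]

ρ1 ← 1/7·ρ1
ρ3 ← ρ3 − 2·ρ1
ρ2 ← 1/4·ρ2
ρ3 ← ρ3 − 1/7·ρ2
ρ1 ← ρ1 + 39/7·ρ2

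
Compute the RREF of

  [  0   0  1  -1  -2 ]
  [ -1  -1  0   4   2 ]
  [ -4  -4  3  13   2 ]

[[1, 1, 0, -4, -2], [0, 0, 1, -1, -2], [0, 0, 0, 0, 0]]

r1 ↔ r2
  [ -1  -1  0   4   2 ]
  [  0   0  1  -1  -2 ]
  [ -4  -4  3  13   2 ]
r1 := -1·r1
  [  1   1  0  -4  -2 ]
  [  0   0  1  -1  -2 ]
  [ -4  -4  3  13   2 ]
r3 := r3 + 4·r1
  [ 1  1  0  -4  -2 ]
  [ 0  0  1  -1  -2 ]
  [ 0  0  3  -3  -6 ]
r3 := r3 − 3·r2
  [ 1  1  0  -4  -2 ]
  [ 0  0  1  -1  -2 ]
  [ 0  0  0   0   0 ]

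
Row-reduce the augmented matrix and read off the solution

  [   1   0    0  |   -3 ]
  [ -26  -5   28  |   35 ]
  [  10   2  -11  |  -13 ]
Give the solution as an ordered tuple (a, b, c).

R2 := R2 + 26·R1
  [  1   0    0  |   -3 ]
  [  0  -5   28  |  -43 ]
  [ 10   2  -11  |  -13 ]
R3 := R3 − 10·R1
  [ 1   0    0  |   -3 ]
  [ 0  -5   28  |  -43 ]
  [ 0   2  -11  |   17 ]
R2 := -1/5·R2
  [ 1  0      0  |    -3 ]
  [ 0  1  -28/5  |  43/5 ]
  [ 0  2    -11  |    17 ]
R3 := R3 − 2·R2
  [ 1  0      0  |    -3 ]
  [ 0  1  -28/5  |  43/5 ]
  [ 0  0    1/5  |  -1/5 ]
R3 := 5·R3
  [ 1  0      0  |    -3 ]
  [ 0  1  -28/5  |  43/5 ]
  [ 0  0      1  |    -1 ]
R2 := R2 + 28/5·R3
  [ 1  0  0  |  -3 ]
  [ 0  1  0  |   3 ]
  [ 0  0  1  |  -1 ]
Reading off the last column: a = -3, b = 3, c = -1.

(-3, 3, -1)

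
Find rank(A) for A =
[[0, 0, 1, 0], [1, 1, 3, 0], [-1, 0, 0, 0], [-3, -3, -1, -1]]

rank = 4

ρ1 ↔ ρ2
  [  1   1   3   0 ]
  [  0   0   1   0 ]
  [ -1   0   0   0 ]
  [ -3  -3  -1  -1 ]
ρ3 := ρ3 + ρ1
  [  1   1   3   0 ]
  [  0   0   1   0 ]
  [  0   1   3   0 ]
  [ -3  -3  -1  -1 ]
ρ4 := ρ4 + 3·ρ1
  [ 1  1  3   0 ]
  [ 0  0  1   0 ]
  [ 0  1  3   0 ]
  [ 0  0  8  -1 ]
ρ2 ↔ ρ3
  [ 1  1  3   0 ]
  [ 0  1  3   0 ]
  [ 0  0  1   0 ]
  [ 0  0  8  -1 ]
ρ4 := ρ4 − 8·ρ3
  [ 1  1  3   0 ]
  [ 0  1  3   0 ]
  [ 0  0  1   0 ]
  [ 0  0  0  -1 ]
ρ4 := -1·ρ4
  [ 1  1  3  0 ]
  [ 0  1  3  0 ]
  [ 0  0  1  0 ]
  [ 0  0  0  1 ]
ρ2 := ρ2 − 3·ρ3
  [ 1  1  3  0 ]
  [ 0  1  0  0 ]
  [ 0  0  1  0 ]
  [ 0  0  0  1 ]
ρ1 := ρ1 − 3·ρ3
  [ 1  1  0  0 ]
  [ 0  1  0  0 ]
  [ 0  0  1  0 ]
  [ 0  0  0  1 ]
ρ1 := ρ1 − ρ2
  [ 1  0  0  0 ]
  [ 0  1  0  0 ]
  [ 0  0  1  0 ]
  [ 0  0  0  1 ]
The reduced form has 4 nonzero rows.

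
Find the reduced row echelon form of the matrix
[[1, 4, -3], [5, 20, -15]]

ρ2 -> ρ2 − 5·ρ1
  [ 1  4  -3 ]
  [ 0  0   0 ]

[[1, 4, -3], [0, 0, 0]]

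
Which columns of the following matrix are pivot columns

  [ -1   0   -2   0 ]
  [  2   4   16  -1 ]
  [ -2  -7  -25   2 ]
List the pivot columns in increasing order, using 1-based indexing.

1, 2, 4

Multiply r1 by -1.
  [  1   0    2   0 ]
  [  2   4   16  -1 ]
  [ -2  -7  -25   2 ]
Subtract 2 times r1 from r2.
  [  1   0    2   0 ]
  [  0   4   12  -1 ]
  [ -2  -7  -25   2 ]
Add 2 times r1 to r3.
  [ 1   0    2   0 ]
  [ 0   4   12  -1 ]
  [ 0  -7  -21   2 ]
Multiply r2 by 1/4.
  [ 1   0    2     0 ]
  [ 0   1    3  -1/4 ]
  [ 0  -7  -21     2 ]
Add 7 times r2 to r3.
  [ 1  0  2     0 ]
  [ 0  1  3  -1/4 ]
  [ 0  0  0   1/4 ]
Multiply r3 by 4.
  [ 1  0  2     0 ]
  [ 0  1  3  -1/4 ]
  [ 0  0  0     1 ]
Add 1/4 times r3 to r2.
  [ 1  0  2  0 ]
  [ 0  1  3  0 ]
  [ 0  0  0  1 ]
Pivot columns are the columns containing a leading 1.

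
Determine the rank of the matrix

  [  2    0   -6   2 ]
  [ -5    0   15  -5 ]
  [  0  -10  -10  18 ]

rank = 2

R1 ← 1/2·R1
  [  1    0   -3   1 ]
  [ -5    0   15  -5 ]
  [  0  -10  -10  18 ]
R2 ← R2 + 5·R1
  [ 1    0   -3   1 ]
  [ 0    0    0   0 ]
  [ 0  -10  -10  18 ]
R2 ↔ R3
  [ 1    0   -3   1 ]
  [ 0  -10  -10  18 ]
  [ 0    0    0   0 ]
R2 ← -1/10·R2
  [ 1  0  -3     1 ]
  [ 0  1   1  -9/5 ]
  [ 0  0   0     0 ]
The reduced form has 2 nonzero rows.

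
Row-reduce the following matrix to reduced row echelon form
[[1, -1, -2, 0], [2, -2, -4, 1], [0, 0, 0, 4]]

r2 -> r2 − 2·r1
  [ 1  -1  -2  0 ]
  [ 0   0   0  1 ]
  [ 0   0   0  4 ]
r3 -> r3 − 4·r2
  [ 1  -1  -2  0 ]
  [ 0   0   0  1 ]
  [ 0   0   0  0 ]

[[1, -1, -2, 0], [0, 0, 0, 1], [0, 0, 0, 0]]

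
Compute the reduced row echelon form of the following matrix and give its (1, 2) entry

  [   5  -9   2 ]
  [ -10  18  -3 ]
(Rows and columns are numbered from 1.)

Multiply R1 by 1/5.
  [   1  -9/5  2/5 ]
  [ -10    18   -3 ]
Add 10 times R1 to R2.
  [ 1  -9/5  2/5 ]
  [ 0     0    1 ]
Subtract 2/5 times R2 from R1.
  [ 1  -9/5  0 ]
  [ 0     0  1 ]

-9/5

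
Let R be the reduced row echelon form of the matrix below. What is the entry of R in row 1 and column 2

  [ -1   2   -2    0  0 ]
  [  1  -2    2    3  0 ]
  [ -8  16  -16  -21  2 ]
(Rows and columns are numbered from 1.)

-2

R1 -> -1·R1
R2 -> R2 − R1
R3 -> R3 + 8·R1
R2 -> 1/3·R2
R3 -> R3 + 21·R2
R3 -> 1/2·R3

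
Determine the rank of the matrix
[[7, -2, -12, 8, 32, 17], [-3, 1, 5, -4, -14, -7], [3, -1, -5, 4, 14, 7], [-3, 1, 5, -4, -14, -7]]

R1 -> 1/7·R1
R2 -> R2 + 3·R1
R3 -> R3 − 3·R1
R4 -> R4 + 3·R1
R2 -> 7·R2
R3 -> R3 + 1/7·R2
R4 -> R4 − 1/7·R2
R1 -> R1 + 2/7·R2
The reduced form has 2 nonzero rows.

rank = 2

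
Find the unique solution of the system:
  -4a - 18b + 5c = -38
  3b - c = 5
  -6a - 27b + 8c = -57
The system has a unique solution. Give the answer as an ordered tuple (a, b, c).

(2, 5/3, 0)

Form the augmented matrix and row-reduce:
  [ -4  -18   5  |  -38 ]
  [  0    3  -1  |    5 ]
  [ -6  -27   8  |  -57 ]
R1 -> -1/4·R1
  [  1  9/2  -5/4  |  19/2 ]
  [  0    3    -1  |     5 ]
  [ -6  -27     8  |   -57 ]
R3 -> R3 + 6·R1
  [ 1  9/2  -5/4  |  19/2 ]
  [ 0    3    -1  |     5 ]
  [ 0    0   1/2  |     0 ]
R2 -> 1/3·R2
  [ 1  9/2  -5/4  |  19/2 ]
  [ 0    1  -1/3  |   5/3 ]
  [ 0    0   1/2  |     0 ]
R3 -> 2·R3
  [ 1  9/2  -5/4  |  19/2 ]
  [ 0    1  -1/3  |   5/3 ]
  [ 0    0     1  |     0 ]
R2 -> R2 + 1/3·R3
  [ 1  9/2  -5/4  |  19/2 ]
  [ 0    1     0  |   5/3 ]
  [ 0    0     1  |     0 ]
R1 -> R1 + 5/4·R3
  [ 1  9/2  0  |  19/2 ]
  [ 0    1  0  |   5/3 ]
  [ 0    0  1  |     0 ]
R1 -> R1 − 9/2·R2
  [ 1  0  0  |    2 ]
  [ 0  1  0  |  5/3 ]
  [ 0  0  1  |    0 ]
Reading off the last column: a = 2, b = 5/3, c = 0.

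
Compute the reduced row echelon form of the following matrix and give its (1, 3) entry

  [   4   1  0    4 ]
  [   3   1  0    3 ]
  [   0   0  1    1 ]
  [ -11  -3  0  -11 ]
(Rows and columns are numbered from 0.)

ρ1 -> 1/4·ρ1
  [   1  1/4  0    1 ]
  [   3    1  0    3 ]
  [   0    0  1    1 ]
  [ -11   -3  0  -11 ]
ρ2 -> ρ2 − 3·ρ1
  [   1  1/4  0    1 ]
  [   0  1/4  0    0 ]
  [   0    0  1    1 ]
  [ -11   -3  0  -11 ]
ρ4 -> ρ4 + 11·ρ1
  [ 1   1/4  0  1 ]
  [ 0   1/4  0  0 ]
  [ 0     0  1  1 ]
  [ 0  -1/4  0  0 ]
ρ2 -> 4·ρ2
  [ 1   1/4  0  1 ]
  [ 0     1  0  0 ]
  [ 0     0  1  1 ]
  [ 0  -1/4  0  0 ]
ρ4 -> ρ4 + 1/4·ρ2
  [ 1  1/4  0  1 ]
  [ 0    1  0  0 ]
  [ 0    0  1  1 ]
  [ 0    0  0  0 ]
ρ1 -> ρ1 − 1/4·ρ2
  [ 1  0  0  1 ]
  [ 0  1  0  0 ]
  [ 0  0  1  1 ]
  [ 0  0  0  0 ]

0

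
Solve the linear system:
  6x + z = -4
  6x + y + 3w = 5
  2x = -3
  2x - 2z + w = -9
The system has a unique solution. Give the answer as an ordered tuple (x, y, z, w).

(-3/2, 2, 5, 4)

Form the augmented matrix and row-reduce:
  [ 6  0   1  0  |  -4 ]
  [ 6  1   0  3  |   5 ]
  [ 2  0   0  0  |  -3 ]
  [ 2  0  -2  1  |  -9 ]
r1 -> 1/6·r1
  [ 1  0  1/6  0  |  -2/3 ]
  [ 6  1    0  3  |     5 ]
  [ 2  0    0  0  |    -3 ]
  [ 2  0   -2  1  |    -9 ]
r2 -> r2 − 6·r1
  [ 1  0  1/6  0  |  -2/3 ]
  [ 0  1   -1  3  |     9 ]
  [ 2  0    0  0  |    -3 ]
  [ 2  0   -2  1  |    -9 ]
r3 -> r3 − 2·r1
  [ 1  0   1/6  0  |  -2/3 ]
  [ 0  1    -1  3  |     9 ]
  [ 0  0  -1/3  0  |  -5/3 ]
  [ 2  0    -2  1  |    -9 ]
r4 -> r4 − 2·r1
  [ 1  0   1/6  0  |   -2/3 ]
  [ 0  1    -1  3  |      9 ]
  [ 0  0  -1/3  0  |   -5/3 ]
  [ 0  0  -7/3  1  |  -23/3 ]
r3 -> -3·r3
  [ 1  0   1/6  0  |   -2/3 ]
  [ 0  1    -1  3  |      9 ]
  [ 0  0     1  0  |      5 ]
  [ 0  0  -7/3  1  |  -23/3 ]
r4 -> r4 + 7/3·r3
  [ 1  0  1/6  0  |  -2/3 ]
  [ 0  1   -1  3  |     9 ]
  [ 0  0    1  0  |     5 ]
  [ 0  0    0  1  |     4 ]
r2 -> r2 − 3·r4
  [ 1  0  1/6  0  |  -2/3 ]
  [ 0  1   -1  0  |    -3 ]
  [ 0  0    1  0  |     5 ]
  [ 0  0    0  1  |     4 ]
r2 -> r2 + r3
  [ 1  0  1/6  0  |  -2/3 ]
  [ 0  1    0  0  |     2 ]
  [ 0  0    1  0  |     5 ]
  [ 0  0    0  1  |     4 ]
r1 -> r1 − 1/6·r3
  [ 1  0  0  0  |  -3/2 ]
  [ 0  1  0  0  |     2 ]
  [ 0  0  1  0  |     5 ]
  [ 0  0  0  1  |     4 ]
Reading off the last column: x = -3/2, y = 2, z = 5, w = 4.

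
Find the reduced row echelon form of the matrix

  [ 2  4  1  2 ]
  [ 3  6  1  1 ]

R1 -> 1/2·R1
  [ 1  2  1/2  1 ]
  [ 3  6    1  1 ]
R2 -> R2 − 3·R1
  [ 1  2   1/2   1 ]
  [ 0  0  -1/2  -2 ]
R2 -> -2·R2
  [ 1  2  1/2  1 ]
  [ 0  0    1  4 ]
R1 -> R1 − 1/2·R2
  [ 1  2  0  -1 ]
  [ 0  0  1   4 ]

[[1, 2, 0, -1], [0, 0, 1, 4]]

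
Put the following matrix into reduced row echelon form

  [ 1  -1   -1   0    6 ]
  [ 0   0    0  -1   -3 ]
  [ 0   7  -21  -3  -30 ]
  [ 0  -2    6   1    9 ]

Swap r2 and r3.
  [ 1  -1   -1   0    6 ]
  [ 0   7  -21  -3  -30 ]
  [ 0   0    0  -1   -3 ]
  [ 0  -2    6   1    9 ]
Multiply r2 by 1/7.
  [ 1  -1  -1     0      6 ]
  [ 0   1  -3  -3/7  -30/7 ]
  [ 0   0   0    -1     -3 ]
  [ 0  -2   6     1      9 ]
Add 2 times r2 to r4.
  [ 1  -1  -1     0      6 ]
  [ 0   1  -3  -3/7  -30/7 ]
  [ 0   0   0    -1     -3 ]
  [ 0   0   0   1/7    3/7 ]
Multiply r3 by -1.
  [ 1  -1  -1     0      6 ]
  [ 0   1  -3  -3/7  -30/7 ]
  [ 0   0   0     1      3 ]
  [ 0   0   0   1/7    3/7 ]
Subtract 1/7 times r3 from r4.
  [ 1  -1  -1     0      6 ]
  [ 0   1  -3  -3/7  -30/7 ]
  [ 0   0   0     1      3 ]
  [ 0   0   0     0      0 ]
Add 3/7 times r3 to r2.
  [ 1  -1  -1  0   6 ]
  [ 0   1  -3  0  -3 ]
  [ 0   0   0  1   3 ]
  [ 0   0   0  0   0 ]
Add r2 to r1.
  [ 1  0  -4  0   3 ]
  [ 0  1  -3  0  -3 ]
  [ 0  0   0  1   3 ]
  [ 0  0   0  0   0 ]

[[1, 0, -4, 0, 3], [0, 1, -3, 0, -3], [0, 0, 0, 1, 3], [0, 0, 0, 0, 0]]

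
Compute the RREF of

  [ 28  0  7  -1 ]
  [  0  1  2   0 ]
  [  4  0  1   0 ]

R1 := 1/28·R1
R3 := R3 − 4·R1
R3 := 7·R3
R1 := R1 + 1/28·R3

[[1, 0, 1/4, 0], [0, 1, 2, 0], [0, 0, 0, 1]]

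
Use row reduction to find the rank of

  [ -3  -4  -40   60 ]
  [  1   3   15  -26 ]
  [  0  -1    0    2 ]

Multiply R1 by -1/3.
  [ 1  4/3  40/3  -20 ]
  [ 1    3    15  -26 ]
  [ 0   -1     0    2 ]
Subtract R1 from R2.
  [ 1  4/3  40/3  -20 ]
  [ 0  5/3   5/3   -6 ]
  [ 0   -1     0    2 ]
Multiply R2 by 3/5.
  [ 1  4/3  40/3    -20 ]
  [ 0    1     1  -18/5 ]
  [ 0   -1     0      2 ]
Add R2 to R3.
  [ 1  4/3  40/3    -20 ]
  [ 0    1     1  -18/5 ]
  [ 0    0     1   -8/5 ]
Subtract R3 from R2.
  [ 1  4/3  40/3   -20 ]
  [ 0    1     0    -2 ]
  [ 0    0     1  -8/5 ]
Subtract 40/3 times R3 from R1.
  [ 1  4/3  0   4/3 ]
  [ 0    1  0    -2 ]
  [ 0    0  1  -8/5 ]
Subtract 4/3 times R2 from R1.
  [ 1  0  0     4 ]
  [ 0  1  0    -2 ]
  [ 0  0  1  -8/5 ]
The reduced form has 3 nonzero rows.

rank = 3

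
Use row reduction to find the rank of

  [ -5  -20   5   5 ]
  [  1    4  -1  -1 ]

rank = 1

R1 → -1/5·R1
  [ 1  4  -1  -1 ]
  [ 1  4  -1  -1 ]
R2 → R2 − R1
  [ 1  4  -1  -1 ]
  [ 0  0   0   0 ]
The reduced form has 1 nonzero row.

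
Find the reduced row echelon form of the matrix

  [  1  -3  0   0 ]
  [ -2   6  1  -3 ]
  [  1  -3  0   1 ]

ρ2 ← ρ2 + 2·ρ1
  [ 1  -3  0   0 ]
  [ 0   0  1  -3 ]
  [ 1  -3  0   1 ]
ρ3 ← ρ3 − ρ1
  [ 1  -3  0   0 ]
  [ 0   0  1  -3 ]
  [ 0   0  0   1 ]
ρ2 ← ρ2 + 3·ρ3
  [ 1  -3  0  0 ]
  [ 0   0  1  0 ]
  [ 0   0  0  1 ]

[[1, -3, 0, 0], [0, 0, 1, 0], [0, 0, 0, 1]]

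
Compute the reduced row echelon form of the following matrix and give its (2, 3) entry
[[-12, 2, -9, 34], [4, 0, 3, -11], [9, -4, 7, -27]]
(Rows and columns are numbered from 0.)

Multiply R1 by -1/12.
Subtract 4 times R1 from R2.
Subtract 9 times R1 from R3.
Multiply R2 by 3/2.
Add 5/2 times R2 to R3.
Multiply R3 by 4.
Subtract 3/4 times R3 from R1.
Add 1/6 times R2 to R1.

-1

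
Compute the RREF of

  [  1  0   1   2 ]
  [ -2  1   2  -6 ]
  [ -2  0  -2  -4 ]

[[1, 0, 1, 2], [0, 1, 4, -2], [0, 0, 0, 0]]

ρ2 := ρ2 + 2·ρ1
  [  1  0   1   2 ]
  [  0  1   4  -2 ]
  [ -2  0  -2  -4 ]
ρ3 := ρ3 + 2·ρ1
  [ 1  0  1   2 ]
  [ 0  1  4  -2 ]
  [ 0  0  0   0 ]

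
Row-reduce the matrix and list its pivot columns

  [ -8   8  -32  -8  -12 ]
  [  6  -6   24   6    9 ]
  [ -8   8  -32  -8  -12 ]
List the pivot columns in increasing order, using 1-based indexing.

1

Multiply ρ1 by -1/8.
  [  1  -1    4   1  3/2 ]
  [  6  -6   24   6    9 ]
  [ -8   8  -32  -8  -12 ]
Subtract 6 times ρ1 from ρ2.
  [  1  -1    4   1  3/2 ]
  [  0   0    0   0    0 ]
  [ -8   8  -32  -8  -12 ]
Add 8 times ρ1 to ρ3.
  [ 1  -1  4  1  3/2 ]
  [ 0   0  0  0    0 ]
  [ 0   0  0  0    0 ]
Pivot columns are the columns containing a leading 1.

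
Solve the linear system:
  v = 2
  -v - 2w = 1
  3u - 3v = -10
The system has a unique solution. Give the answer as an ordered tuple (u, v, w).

Form the augmented matrix and row-reduce:
  [ 0   1   0  |    2 ]
  [ 0  -1  -2  |    1 ]
  [ 3  -3   0  |  -10 ]
R1 <=> R3
  [ 3  -3   0  |  -10 ]
  [ 0  -1  -2  |    1 ]
  [ 0   1   0  |    2 ]
R1 := 1/3·R1
  [ 1  -1   0  |  -10/3 ]
  [ 0  -1  -2  |      1 ]
  [ 0   1   0  |      2 ]
R2 := -1·R2
  [ 1  -1  0  |  -10/3 ]
  [ 0   1  2  |     -1 ]
  [ 0   1  0  |      2 ]
R3 := R3 − R2
  [ 1  -1   0  |  -10/3 ]
  [ 0   1   2  |     -1 ]
  [ 0   0  -2  |      3 ]
R3 := -1/2·R3
  [ 1  -1  0  |  -10/3 ]
  [ 0   1  2  |     -1 ]
  [ 0   0  1  |   -3/2 ]
R2 := R2 − 2·R3
  [ 1  -1  0  |  -10/3 ]
  [ 0   1  0  |      2 ]
  [ 0   0  1  |   -3/2 ]
R1 := R1 + R2
  [ 1  0  0  |  -4/3 ]
  [ 0  1  0  |     2 ]
  [ 0  0  1  |  -3/2 ]
Reading off the last column: u = -4/3, v = 2, w = -3/2.

(-4/3, 2, -3/2)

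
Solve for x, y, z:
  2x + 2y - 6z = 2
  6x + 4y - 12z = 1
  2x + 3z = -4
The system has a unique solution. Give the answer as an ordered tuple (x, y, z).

(-3/2, 3/2, -1/3)

Form the augmented matrix and row-reduce:
  [ 2  2   -6  |   2 ]
  [ 6  4  -12  |   1 ]
  [ 2  0    3  |  -4 ]
ρ1 → 1/2·ρ1
  [ 1  1   -3  |   1 ]
  [ 6  4  -12  |   1 ]
  [ 2  0    3  |  -4 ]
ρ2 → ρ2 − 6·ρ1
  [ 1   1  -3  |   1 ]
  [ 0  -2   6  |  -5 ]
  [ 2   0   3  |  -4 ]
ρ3 → ρ3 − 2·ρ1
  [ 1   1  -3  |   1 ]
  [ 0  -2   6  |  -5 ]
  [ 0  -2   9  |  -6 ]
ρ2 → -1/2·ρ2
  [ 1   1  -3  |    1 ]
  [ 0   1  -3  |  5/2 ]
  [ 0  -2   9  |   -6 ]
ρ3 → ρ3 + 2·ρ2
  [ 1  1  -3  |    1 ]
  [ 0  1  -3  |  5/2 ]
  [ 0  0   3  |   -1 ]
ρ3 → 1/3·ρ3
  [ 1  1  -3  |     1 ]
  [ 0  1  -3  |   5/2 ]
  [ 0  0   1  |  -1/3 ]
ρ2 → ρ2 + 3·ρ3
  [ 1  1  -3  |     1 ]
  [ 0  1   0  |   3/2 ]
  [ 0  0   1  |  -1/3 ]
ρ1 → ρ1 + 3·ρ3
  [ 1  1  0  |     0 ]
  [ 0  1  0  |   3/2 ]
  [ 0  0  1  |  -1/3 ]
ρ1 → ρ1 − ρ2
  [ 1  0  0  |  -3/2 ]
  [ 0  1  0  |   3/2 ]
  [ 0  0  1  |  -1/3 ]
Reading off the last column: x = -3/2, y = 3/2, z = -1/3.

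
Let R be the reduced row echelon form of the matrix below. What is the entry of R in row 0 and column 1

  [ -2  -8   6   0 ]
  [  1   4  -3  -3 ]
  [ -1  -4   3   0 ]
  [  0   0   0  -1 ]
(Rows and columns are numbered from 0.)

ρ1 ← -1/2·ρ1
  [  1   4  -3   0 ]
  [  1   4  -3  -3 ]
  [ -1  -4   3   0 ]
  [  0   0   0  -1 ]
ρ2 ← ρ2 − ρ1
  [  1   4  -3   0 ]
  [  0   0   0  -3 ]
  [ -1  -4   3   0 ]
  [  0   0   0  -1 ]
ρ3 ← ρ3 + ρ1
  [ 1  4  -3   0 ]
  [ 0  0   0  -3 ]
  [ 0  0   0   0 ]
  [ 0  0   0  -1 ]
ρ2 ← -1/3·ρ2
  [ 1  4  -3   0 ]
  [ 0  0   0   1 ]
  [ 0  0   0   0 ]
  [ 0  0   0  -1 ]
ρ4 ← ρ4 + ρ2
  [ 1  4  -3  0 ]
  [ 0  0   0  1 ]
  [ 0  0   0  0 ]
  [ 0  0   0  0 ]

4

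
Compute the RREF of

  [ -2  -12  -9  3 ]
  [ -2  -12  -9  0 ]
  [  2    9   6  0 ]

R1 → -1/2·R1
  [  1    6  9/2  -3/2 ]
  [ -2  -12   -9     0 ]
  [  2    9    6     0 ]
R2 → R2 + 2·R1
  [ 1  6  9/2  -3/2 ]
  [ 0  0    0    -3 ]
  [ 2  9    6     0 ]
R3 → R3 − 2·R1
  [ 1   6  9/2  -3/2 ]
  [ 0   0    0    -3 ]
  [ 0  -3   -3     3 ]
R2 <=> R3
  [ 1   6  9/2  -3/2 ]
  [ 0  -3   -3     3 ]
  [ 0   0    0    -3 ]
R2 → -1/3·R2
  [ 1  6  9/2  -3/2 ]
  [ 0  1    1    -1 ]
  [ 0  0    0    -3 ]
R3 → -1/3·R3
  [ 1  6  9/2  -3/2 ]
  [ 0  1    1    -1 ]
  [ 0  0    0     1 ]
R2 → R2 + R3
  [ 1  6  9/2  -3/2 ]
  [ 0  1    1     0 ]
  [ 0  0    0     1 ]
R1 → R1 + 3/2·R3
  [ 1  6  9/2  0 ]
  [ 0  1    1  0 ]
  [ 0  0    0  1 ]
R1 → R1 − 6·R2
  [ 1  0  -3/2  0 ]
  [ 0  1     1  0 ]
  [ 0  0     0  1 ]

[[1, 0, -3/2, 0], [0, 1, 1, 0], [0, 0, 0, 1]]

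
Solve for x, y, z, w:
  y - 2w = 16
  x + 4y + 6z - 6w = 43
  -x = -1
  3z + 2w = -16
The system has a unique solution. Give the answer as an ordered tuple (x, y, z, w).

Form the augmented matrix and row-reduce:
  [  0  1  0  -2  |   16 ]
  [  1  4  6  -6  |   43 ]
  [ -1  0  0   0  |   -1 ]
  [  0  0  3   2  |  -16 ]
Swap R1 and R2.
  [  1  4  6  -6  |   43 ]
  [  0  1  0  -2  |   16 ]
  [ -1  0  0   0  |   -1 ]
  [  0  0  3   2  |  -16 ]
Add R1 to R3.
  [ 1  4  6  -6  |   43 ]
  [ 0  1  0  -2  |   16 ]
  [ 0  4  6  -6  |   42 ]
  [ 0  0  3   2  |  -16 ]
Subtract 4 times R2 from R3.
  [ 1  4  6  -6  |   43 ]
  [ 0  1  0  -2  |   16 ]
  [ 0  0  6   2  |  -22 ]
  [ 0  0  3   2  |  -16 ]
Multiply R3 by 1/6.
  [ 1  4  6   -6  |     43 ]
  [ 0  1  0   -2  |     16 ]
  [ 0  0  1  1/3  |  -11/3 ]
  [ 0  0  3    2  |    -16 ]
Subtract 3 times R3 from R4.
  [ 1  4  6   -6  |     43 ]
  [ 0  1  0   -2  |     16 ]
  [ 0  0  1  1/3  |  -11/3 ]
  [ 0  0  0    1  |     -5 ]
Subtract 1/3 times R4 from R3.
  [ 1  4  6  -6  |  43 ]
  [ 0  1  0  -2  |  16 ]
  [ 0  0  1   0  |  -2 ]
  [ 0  0  0   1  |  -5 ]
Add 2 times R4 to R2.
  [ 1  4  6  -6  |  43 ]
  [ 0  1  0   0  |   6 ]
  [ 0  0  1   0  |  -2 ]
  [ 0  0  0   1  |  -5 ]
Add 6 times R4 to R1.
  [ 1  4  6  0  |  13 ]
  [ 0  1  0  0  |   6 ]
  [ 0  0  1  0  |  -2 ]
  [ 0  0  0  1  |  -5 ]
Subtract 6 times R3 from R1.
  [ 1  4  0  0  |  25 ]
  [ 0  1  0  0  |   6 ]
  [ 0  0  1  0  |  -2 ]
  [ 0  0  0  1  |  -5 ]
Subtract 4 times R2 from R1.
  [ 1  0  0  0  |   1 ]
  [ 0  1  0  0  |   6 ]
  [ 0  0  1  0  |  -2 ]
  [ 0  0  0  1  |  -5 ]
Reading off the last column: x = 1, y = 6, z = -2, w = -5.

(1, 6, -2, -5)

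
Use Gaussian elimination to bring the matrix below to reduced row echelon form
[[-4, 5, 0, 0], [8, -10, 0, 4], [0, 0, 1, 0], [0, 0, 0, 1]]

Multiply r1 by -1/4.
  [ 1  -5/4  0  0 ]
  [ 8   -10  0  4 ]
  [ 0     0  1  0 ]
  [ 0     0  0  1 ]
Subtract 8 times r1 from r2.
  [ 1  -5/4  0  0 ]
  [ 0     0  0  4 ]
  [ 0     0  1  0 ]
  [ 0     0  0  1 ]
Swap r2 and r3.
  [ 1  -5/4  0  0 ]
  [ 0     0  1  0 ]
  [ 0     0  0  4 ]
  [ 0     0  0  1 ]
Multiply r3 by 1/4.
  [ 1  -5/4  0  0 ]
  [ 0     0  1  0 ]
  [ 0     0  0  1 ]
  [ 0     0  0  1 ]
Subtract r3 from r4.
  [ 1  -5/4  0  0 ]
  [ 0     0  1  0 ]
  [ 0     0  0  1 ]
  [ 0     0  0  0 ]

[[1, -5/4, 0, 0], [0, 0, 1, 0], [0, 0, 0, 1], [0, 0, 0, 0]]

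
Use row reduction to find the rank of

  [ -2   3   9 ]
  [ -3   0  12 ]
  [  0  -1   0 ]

R1 := -1/2·R1
R2 := R2 + 3·R1
R2 := -2/9·R2
R3 := R3 + R2
R3 := 3·R3
R2 := R2 − 1/3·R3
R1 := R1 + 9/2·R3
R1 := R1 + 3/2·R2
The reduced form has 3 nonzero rows.

rank = 3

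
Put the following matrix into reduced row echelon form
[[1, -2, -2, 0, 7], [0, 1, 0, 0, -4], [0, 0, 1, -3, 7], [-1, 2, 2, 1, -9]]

Add R1 to R4.
  [ 1  -2  -2   0   7 ]
  [ 0   1   0   0  -4 ]
  [ 0   0   1  -3   7 ]
  [ 0   0   0   1  -2 ]
Add 3 times R4 to R3.
  [ 1  -2  -2  0   7 ]
  [ 0   1   0  0  -4 ]
  [ 0   0   1  0   1 ]
  [ 0   0   0  1  -2 ]
Add 2 times R3 to R1.
  [ 1  -2  0  0   9 ]
  [ 0   1  0  0  -4 ]
  [ 0   0  1  0   1 ]
  [ 0   0  0  1  -2 ]
Add 2 times R2 to R1.
  [ 1  0  0  0   1 ]
  [ 0  1  0  0  -4 ]
  [ 0  0  1  0   1 ]
  [ 0  0  0  1  -2 ]

[[1, 0, 0, 0, 1], [0, 1, 0, 0, -4], [0, 0, 1, 0, 1], [0, 0, 0, 1, -2]]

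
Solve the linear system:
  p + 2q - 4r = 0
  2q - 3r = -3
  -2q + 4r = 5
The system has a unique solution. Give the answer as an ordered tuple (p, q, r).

Form the augmented matrix and row-reduce:
  [ 1   2  -4  |   0 ]
  [ 0   2  -3  |  -3 ]
  [ 0  -2   4  |   5 ]
Multiply R2 by 1/2.
  [ 1   2    -4  |     0 ]
  [ 0   1  -3/2  |  -3/2 ]
  [ 0  -2     4  |     5 ]
Add 2 times R2 to R3.
  [ 1  2    -4  |     0 ]
  [ 0  1  -3/2  |  -3/2 ]
  [ 0  0     1  |     2 ]
Add 3/2 times R3 to R2.
  [ 1  2  -4  |    0 ]
  [ 0  1   0  |  3/2 ]
  [ 0  0   1  |    2 ]
Add 4 times R3 to R1.
  [ 1  2  0  |    8 ]
  [ 0  1  0  |  3/2 ]
  [ 0  0  1  |    2 ]
Subtract 2 times R2 from R1.
  [ 1  0  0  |    5 ]
  [ 0  1  0  |  3/2 ]
  [ 0  0  1  |    2 ]
Reading off the last column: p = 5, q = 3/2, r = 2.

(5, 3/2, 2)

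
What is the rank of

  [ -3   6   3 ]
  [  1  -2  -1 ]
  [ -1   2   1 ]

rank = 1

Multiply R1 by -1/3.
  [  1  -2  -1 ]
  [  1  -2  -1 ]
  [ -1   2   1 ]
Subtract R1 from R2.
  [  1  -2  -1 ]
  [  0   0   0 ]
  [ -1   2   1 ]
Add R1 to R3.
  [ 1  -2  -1 ]
  [ 0   0   0 ]
  [ 0   0   0 ]
The reduced form has 1 nonzero row.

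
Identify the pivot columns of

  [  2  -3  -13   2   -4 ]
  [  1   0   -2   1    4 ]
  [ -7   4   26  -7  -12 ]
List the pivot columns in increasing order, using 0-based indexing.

0, 1

ρ1 := 1/2·ρ1
  [  1  -3/2  -13/2   1   -2 ]
  [  1     0     -2   1    4 ]
  [ -7     4     26  -7  -12 ]
ρ2 := ρ2 − ρ1
  [  1  -3/2  -13/2   1   -2 ]
  [  0   3/2    9/2   0    6 ]
  [ -7     4     26  -7  -12 ]
ρ3 := ρ3 + 7·ρ1
  [ 1   -3/2  -13/2  1   -2 ]
  [ 0    3/2    9/2  0    6 ]
  [ 0  -13/2  -39/2  0  -26 ]
ρ2 := 2/3·ρ2
  [ 1   -3/2  -13/2  1   -2 ]
  [ 0      1      3  0    4 ]
  [ 0  -13/2  -39/2  0  -26 ]
ρ3 := ρ3 + 13/2·ρ2
  [ 1  -3/2  -13/2  1  -2 ]
  [ 0     1      3  0   4 ]
  [ 0     0      0  0   0 ]
ρ1 := ρ1 + 3/2·ρ2
  [ 1  0  -2  1  4 ]
  [ 0  1   3  0  4 ]
  [ 0  0   0  0  0 ]
Pivot columns are the columns containing a leading 1.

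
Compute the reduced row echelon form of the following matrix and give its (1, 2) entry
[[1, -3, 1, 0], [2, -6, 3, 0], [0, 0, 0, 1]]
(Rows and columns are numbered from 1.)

r2 → r2 − 2·r1
  [ 1  -3  1  0 ]
  [ 0   0  1  0 ]
  [ 0   0  0  1 ]
r1 → r1 − r2
  [ 1  -3  0  0 ]
  [ 0   0  1  0 ]
  [ 0   0  0  1 ]

-3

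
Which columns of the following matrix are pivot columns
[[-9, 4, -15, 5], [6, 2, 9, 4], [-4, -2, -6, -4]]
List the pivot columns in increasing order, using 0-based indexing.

R1 ← -1/9·R1
  [  1  -4/9  5/3  -5/9 ]
  [  6     2    9     4 ]
  [ -4    -2   -6    -4 ]
R2 ← R2 − 6·R1
  [  1  -4/9  5/3  -5/9 ]
  [  0  14/3   -1  22/3 ]
  [ -4    -2   -6    -4 ]
R3 ← R3 + 4·R1
  [ 1   -4/9  5/3   -5/9 ]
  [ 0   14/3   -1   22/3 ]
  [ 0  -34/9  2/3  -56/9 ]
R2 ← 3/14·R2
  [ 1   -4/9    5/3   -5/9 ]
  [ 0      1  -3/14   11/7 ]
  [ 0  -34/9    2/3  -56/9 ]
R3 ← R3 + 34/9·R2
  [ 1  -4/9    5/3  -5/9 ]
  [ 0     1  -3/14  11/7 ]
  [ 0     0   -1/7  -2/7 ]
R3 ← -7·R3
  [ 1  -4/9    5/3  -5/9 ]
  [ 0     1  -3/14  11/7 ]
  [ 0     0      1     2 ]
R2 ← R2 + 3/14·R3
  [ 1  -4/9  5/3  -5/9 ]
  [ 0     1    0     2 ]
  [ 0     0    1     2 ]
R1 ← R1 − 5/3·R3
  [ 1  -4/9  0  -35/9 ]
  [ 0     1  0      2 ]
  [ 0     0  1      2 ]
R1 ← R1 + 4/9·R2
  [ 1  0  0  -3 ]
  [ 0  1  0   2 ]
  [ 0  0  1   2 ]
Pivot columns are the columns containing a leading 1.

0, 1, 2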